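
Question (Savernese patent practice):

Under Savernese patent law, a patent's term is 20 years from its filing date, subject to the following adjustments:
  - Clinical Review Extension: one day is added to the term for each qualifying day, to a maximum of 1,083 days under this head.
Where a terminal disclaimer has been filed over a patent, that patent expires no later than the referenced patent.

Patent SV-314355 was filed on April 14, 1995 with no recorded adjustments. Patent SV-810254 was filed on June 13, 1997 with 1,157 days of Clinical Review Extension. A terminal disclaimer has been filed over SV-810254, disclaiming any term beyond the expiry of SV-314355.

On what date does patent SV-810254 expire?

Natural term of SV-810254:
  Base: filing + 20 years → 13 June 2017.
  Clinical Review Extension: 1157 days claimed exceeds the 1083-day cap, so +1083 days → 31 May 2020.
Expiry of referenced patent SV-314355:
  Base: filing + 20 years → 14 April 2015.
Terminal disclaimer: SV-810254 expires on the earlier of 31 May 2020 and 14 April 2015.

April 14, 2015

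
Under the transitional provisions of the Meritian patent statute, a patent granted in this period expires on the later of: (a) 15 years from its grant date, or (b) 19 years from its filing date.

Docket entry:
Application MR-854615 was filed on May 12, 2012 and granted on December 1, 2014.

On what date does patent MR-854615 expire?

2031-05-12

(a) grant + 15 years → 1 December 2029.
(b) filing + 19 years → 12 May 2031.
Later of the two: 12 May 2031.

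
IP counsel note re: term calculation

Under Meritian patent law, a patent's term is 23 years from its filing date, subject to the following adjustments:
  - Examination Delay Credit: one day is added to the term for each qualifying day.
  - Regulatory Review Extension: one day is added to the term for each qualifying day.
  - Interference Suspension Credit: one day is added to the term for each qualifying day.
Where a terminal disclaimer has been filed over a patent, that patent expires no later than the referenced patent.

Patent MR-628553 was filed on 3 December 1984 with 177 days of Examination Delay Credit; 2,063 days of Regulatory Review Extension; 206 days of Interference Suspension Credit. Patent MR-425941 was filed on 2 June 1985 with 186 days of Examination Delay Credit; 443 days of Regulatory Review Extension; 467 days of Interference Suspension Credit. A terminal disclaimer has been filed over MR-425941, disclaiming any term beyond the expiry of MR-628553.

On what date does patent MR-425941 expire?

2011-06-03

Natural term of MR-425941:
  Base: filing + 23 years → 2 June 2008.
  Examination Delay Credit: +186 days → 5 December 2008.
  Regulatory Review Extension: +443 days → 21 February 2010.
  Interference Suspension Credit: +467 days → 3 June 2011.
Expiry of referenced patent MR-628553:
  Base: filing + 23 years → 3 December 2007.
  Examination Delay Credit: +177 days → 28 May 2008.
  Regulatory Review Extension: +2063 days → 20 January 2014.
  Interference Suspension Credit: +206 days → 14 August 2014.
Terminal disclaimer: MR-425941 expires on the earlier of 3 June 2011 and 14 August 2014.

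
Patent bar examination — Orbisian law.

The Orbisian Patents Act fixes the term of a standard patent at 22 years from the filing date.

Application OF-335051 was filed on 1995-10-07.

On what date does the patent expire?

Filing date + 22 years → 7 October 2017.

October 7, 2017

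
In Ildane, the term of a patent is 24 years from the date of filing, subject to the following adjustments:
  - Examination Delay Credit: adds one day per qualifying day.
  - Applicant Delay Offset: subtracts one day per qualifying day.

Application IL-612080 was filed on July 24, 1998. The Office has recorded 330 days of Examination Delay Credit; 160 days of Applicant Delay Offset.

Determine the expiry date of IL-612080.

January 10, 2023

Base term: filing date + 24 years → 24 July 2022.
Examination Delay Credit: +330 days → 19 June 2023.
Applicant Delay Offset: −160 days → 10 January 2023.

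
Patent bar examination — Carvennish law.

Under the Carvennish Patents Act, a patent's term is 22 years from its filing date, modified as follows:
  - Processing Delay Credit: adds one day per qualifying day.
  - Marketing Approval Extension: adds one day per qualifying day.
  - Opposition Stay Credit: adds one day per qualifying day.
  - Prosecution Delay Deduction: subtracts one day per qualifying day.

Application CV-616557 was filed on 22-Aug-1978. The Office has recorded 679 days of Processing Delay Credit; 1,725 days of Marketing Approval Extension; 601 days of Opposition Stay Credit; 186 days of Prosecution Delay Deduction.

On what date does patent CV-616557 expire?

2008-05-11

Base term: filing date + 22 years → 22 August 2000.
Processing Delay Credit: +679 days → 2 July 2002.
Marketing Approval Extension: +1725 days → 23 March 2007.
Opposition Stay Credit: +601 days → 13 November 2008.
Prosecution Delay Deduction: −186 days → 11 May 2008.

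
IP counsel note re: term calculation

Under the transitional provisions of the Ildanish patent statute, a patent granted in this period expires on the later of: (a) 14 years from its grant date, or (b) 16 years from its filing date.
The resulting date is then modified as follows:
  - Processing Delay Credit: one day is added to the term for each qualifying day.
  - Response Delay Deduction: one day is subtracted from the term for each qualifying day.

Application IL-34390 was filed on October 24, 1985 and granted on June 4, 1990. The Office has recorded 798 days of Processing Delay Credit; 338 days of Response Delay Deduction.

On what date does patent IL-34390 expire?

(a) grant + 14 years → 4 June 2004.
(b) filing + 16 years → 24 October 2001.
Later of the two: 4 June 2004.
Processing Delay Credit: +798 days → 11 August 2006.
Response Delay Deduction: −338 days → 7 September 2005.

September 7, 2005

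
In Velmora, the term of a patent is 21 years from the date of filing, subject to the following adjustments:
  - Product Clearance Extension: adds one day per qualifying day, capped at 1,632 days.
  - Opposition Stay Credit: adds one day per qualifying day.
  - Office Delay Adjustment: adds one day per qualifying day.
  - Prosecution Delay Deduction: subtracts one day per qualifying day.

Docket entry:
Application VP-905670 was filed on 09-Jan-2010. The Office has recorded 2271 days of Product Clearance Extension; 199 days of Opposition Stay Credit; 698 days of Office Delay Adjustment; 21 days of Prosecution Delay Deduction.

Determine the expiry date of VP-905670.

Base term: filing date + 21 years → 9 January 2031.
Product Clearance Extension: 2271 days claimed exceeds the 1632-day cap, so +1632 days → 29 June 2035.
Opposition Stay Credit: +199 days → 14 January 2036.
Office Delay Adjustment: +698 days → 12 December 2037.
Prosecution Delay Deduction: −21 days → 21 November 2037.

November 21, 2037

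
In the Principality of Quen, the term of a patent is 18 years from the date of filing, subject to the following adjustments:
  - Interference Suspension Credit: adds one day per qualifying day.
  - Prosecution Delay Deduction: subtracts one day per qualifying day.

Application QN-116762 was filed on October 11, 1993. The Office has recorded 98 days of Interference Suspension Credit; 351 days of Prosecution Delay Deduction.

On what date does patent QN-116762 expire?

Base term: filing date + 18 years → 11 October 2011.
Interference Suspension Credit: +98 days → 17 January 2012.
Prosecution Delay Deduction: −351 days → 31 January 2011.

2011-01-31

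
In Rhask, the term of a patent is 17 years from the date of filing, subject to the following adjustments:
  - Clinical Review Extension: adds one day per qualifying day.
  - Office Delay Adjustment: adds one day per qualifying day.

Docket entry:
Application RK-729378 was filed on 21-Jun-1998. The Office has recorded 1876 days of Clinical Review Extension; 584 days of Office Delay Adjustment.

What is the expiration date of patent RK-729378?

Base term: filing date + 17 years → 21 June 2015.
Clinical Review Extension: +1876 days → 9 August 2020.
Office Delay Adjustment: +584 days → 16 March 2022.

2022-03-16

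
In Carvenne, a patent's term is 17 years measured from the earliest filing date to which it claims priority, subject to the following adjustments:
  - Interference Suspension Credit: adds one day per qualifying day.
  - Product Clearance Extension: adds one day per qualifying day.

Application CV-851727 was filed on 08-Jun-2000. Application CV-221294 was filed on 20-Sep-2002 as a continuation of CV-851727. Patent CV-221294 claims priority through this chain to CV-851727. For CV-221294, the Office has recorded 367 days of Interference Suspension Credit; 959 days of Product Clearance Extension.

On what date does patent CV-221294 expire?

Earliest priority filing: 8 June 2000.
Base term: 8 June 2000 + 17 years → 8 June 2017.
Interference Suspension Credit: +367 days → 10 June 2018.
Product Clearance Extension: +959 days → 24 January 2021.

January 24, 2021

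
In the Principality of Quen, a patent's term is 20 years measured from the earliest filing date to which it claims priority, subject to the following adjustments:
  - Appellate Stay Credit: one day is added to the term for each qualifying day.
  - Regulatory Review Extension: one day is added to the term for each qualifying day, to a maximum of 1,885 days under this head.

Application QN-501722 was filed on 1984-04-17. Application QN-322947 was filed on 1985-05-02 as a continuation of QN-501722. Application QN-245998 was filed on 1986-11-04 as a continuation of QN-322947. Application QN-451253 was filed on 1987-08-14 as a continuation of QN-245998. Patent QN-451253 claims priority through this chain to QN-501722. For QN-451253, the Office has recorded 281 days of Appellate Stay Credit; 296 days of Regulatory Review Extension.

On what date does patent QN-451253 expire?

Earliest priority filing: 17 April 1984.
Base term: 17 April 1984 + 20 years → 17 April 2004.
Appellate Stay Credit: +281 days → 23 January 2005.
Regulatory Review Extension: 296 days (within the 1885-day cap) → +296 days → 15 November 2005.

2005-11-15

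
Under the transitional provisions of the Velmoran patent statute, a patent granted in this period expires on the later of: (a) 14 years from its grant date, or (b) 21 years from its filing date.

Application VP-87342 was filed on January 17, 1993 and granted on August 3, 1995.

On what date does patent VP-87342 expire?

(a) grant + 14 years → 3 August 2009.
(b) filing + 21 years → 17 January 2014.
Later of the two: 17 January 2014.

January 17, 2014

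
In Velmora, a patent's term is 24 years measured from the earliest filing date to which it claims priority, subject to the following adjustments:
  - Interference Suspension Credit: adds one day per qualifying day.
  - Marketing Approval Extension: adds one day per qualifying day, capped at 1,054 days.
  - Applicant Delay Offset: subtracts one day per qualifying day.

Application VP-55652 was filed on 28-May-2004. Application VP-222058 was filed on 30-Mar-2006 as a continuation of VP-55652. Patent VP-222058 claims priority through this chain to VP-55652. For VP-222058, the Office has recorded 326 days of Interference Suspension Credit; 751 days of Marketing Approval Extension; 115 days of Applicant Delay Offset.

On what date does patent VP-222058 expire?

Earliest priority filing: 28 May 2004.
Base term: 28 May 2004 + 24 years → 28 May 2028.
Interference Suspension Credit: +326 days → 19 April 2029.
Marketing Approval Extension: 751 days (within the 1054-day cap) → +751 days → 10 May 2031.
Applicant Delay Offset: −115 days → 15 January 2031.

2031-01-15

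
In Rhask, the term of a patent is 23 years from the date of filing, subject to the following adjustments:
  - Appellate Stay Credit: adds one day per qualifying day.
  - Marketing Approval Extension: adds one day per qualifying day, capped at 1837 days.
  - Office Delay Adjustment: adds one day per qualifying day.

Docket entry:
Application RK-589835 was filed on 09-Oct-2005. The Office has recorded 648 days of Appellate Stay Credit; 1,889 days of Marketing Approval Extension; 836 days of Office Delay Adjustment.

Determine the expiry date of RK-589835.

Base term: filing date + 23 years → 9 October 2028.
Appellate Stay Credit: +648 days → 19 July 2030.
Marketing Approval Extension: 1889 days claimed exceeds the 1837-day cap, so +1837 days → 30 July 2035.
Office Delay Adjustment: +836 days → 12 November 2037.

2037-11-12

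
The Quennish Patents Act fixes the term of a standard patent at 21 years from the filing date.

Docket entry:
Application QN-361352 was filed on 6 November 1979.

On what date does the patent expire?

2000-11-06

Filing date + 21 years → 6 November 2000.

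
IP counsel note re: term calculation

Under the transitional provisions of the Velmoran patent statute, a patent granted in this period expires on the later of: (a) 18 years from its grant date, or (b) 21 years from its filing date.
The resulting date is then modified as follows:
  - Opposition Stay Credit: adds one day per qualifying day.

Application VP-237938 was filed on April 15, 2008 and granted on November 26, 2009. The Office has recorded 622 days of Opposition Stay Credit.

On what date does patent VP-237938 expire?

2030-12-28

(a) grant + 18 years → 26 November 2027.
(b) filing + 21 years → 15 April 2029.
Later of the two: 15 April 2029.
Opposition Stay Credit: +622 days → 28 December 2030.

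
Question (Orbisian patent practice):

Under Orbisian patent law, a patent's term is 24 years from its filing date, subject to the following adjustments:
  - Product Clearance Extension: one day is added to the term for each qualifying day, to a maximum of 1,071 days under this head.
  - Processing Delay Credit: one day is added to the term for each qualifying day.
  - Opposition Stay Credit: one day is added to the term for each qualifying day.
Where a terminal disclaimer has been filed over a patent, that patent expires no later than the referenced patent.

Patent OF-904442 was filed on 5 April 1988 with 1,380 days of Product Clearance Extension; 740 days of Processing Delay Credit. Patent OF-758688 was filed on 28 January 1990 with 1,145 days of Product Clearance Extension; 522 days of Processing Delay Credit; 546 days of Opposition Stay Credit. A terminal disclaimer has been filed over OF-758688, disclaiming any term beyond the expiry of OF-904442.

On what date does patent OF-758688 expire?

Natural term of OF-758688:
  Base: filing + 24 years → 28 January 2014.
  Product Clearance Extension: 1145 days claimed exceeds the 1071-day cap, so +1071 days → 3 January 2017.
  Processing Delay Credit: +522 days → 9 June 2018.
  Opposition Stay Credit: +546 days → 7 December 2019.
Expiry of referenced patent OF-904442:
  Base: filing + 24 years → 5 April 2012.
  Product Clearance Extension: 1380 days claimed exceeds the 1071-day cap, so +1071 days → 12 March 2015.
  Processing Delay Credit: +740 days → 21 March 2017.
Terminal disclaimer: OF-758688 expires on the earlier of 7 December 2019 and 21 March 2017.

2017-03-21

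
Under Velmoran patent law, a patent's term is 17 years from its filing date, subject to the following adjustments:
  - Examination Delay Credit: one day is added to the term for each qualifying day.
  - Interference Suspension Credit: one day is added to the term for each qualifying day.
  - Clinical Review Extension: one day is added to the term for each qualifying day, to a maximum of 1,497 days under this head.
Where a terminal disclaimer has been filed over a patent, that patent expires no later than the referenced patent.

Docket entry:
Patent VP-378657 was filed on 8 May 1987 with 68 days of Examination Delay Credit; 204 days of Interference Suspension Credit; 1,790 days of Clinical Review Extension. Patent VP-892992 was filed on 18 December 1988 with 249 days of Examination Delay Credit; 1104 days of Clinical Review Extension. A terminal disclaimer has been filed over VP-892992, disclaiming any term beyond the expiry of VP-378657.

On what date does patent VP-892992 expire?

March 12, 2009

Natural term of VP-892992:
  Base: filing + 17 years → 18 December 2005.
  Examination Delay Credit: +249 days → 24 August 2006.
  Clinical Review Extension: 1104 days (within the 1497-day cap) → +1104 days → 1 September 2009.
Expiry of referenced patent VP-378657:
  Base: filing + 17 years → 8 May 2004.
  Examination Delay Credit: +68 days → 15 July 2004.
  Interference Suspension Credit: +204 days → 4 February 2005.
  Clinical Review Extension: 1790 days claimed exceeds the 1497-day cap, so +1497 days → 12 March 2009.
Terminal disclaimer: VP-892992 expires on the earlier of 1 September 2009 and 12 March 2009.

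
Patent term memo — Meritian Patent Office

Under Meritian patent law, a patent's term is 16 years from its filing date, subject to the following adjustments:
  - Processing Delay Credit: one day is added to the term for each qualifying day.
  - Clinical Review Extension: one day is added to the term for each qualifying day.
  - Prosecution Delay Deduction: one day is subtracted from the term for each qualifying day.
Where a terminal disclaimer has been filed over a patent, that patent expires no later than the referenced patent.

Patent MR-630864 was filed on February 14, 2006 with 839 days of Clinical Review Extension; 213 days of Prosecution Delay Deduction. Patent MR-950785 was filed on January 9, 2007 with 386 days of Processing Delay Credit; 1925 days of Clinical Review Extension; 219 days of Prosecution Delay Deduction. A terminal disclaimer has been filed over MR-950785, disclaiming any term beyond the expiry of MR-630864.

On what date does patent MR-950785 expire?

Natural term of MR-950785:
  Base: filing + 16 years → 9 January 2023.
  Processing Delay Credit: +386 days → 30 January 2024.
  Clinical Review Extension: +1925 days → 8 May 2029.
  Prosecution Delay Deduction: −219 days → 1 October 2028.
Expiry of referenced patent MR-630864:
  Base: filing + 16 years → 14 February 2022.
  Clinical Review Extension: +839 days → 2 June 2024.
  Prosecution Delay Deduction: −213 days → 2 November 2023.
Terminal disclaimer: MR-950785 expires on the earlier of 1 October 2028 and 2 November 2023.

November 2, 2023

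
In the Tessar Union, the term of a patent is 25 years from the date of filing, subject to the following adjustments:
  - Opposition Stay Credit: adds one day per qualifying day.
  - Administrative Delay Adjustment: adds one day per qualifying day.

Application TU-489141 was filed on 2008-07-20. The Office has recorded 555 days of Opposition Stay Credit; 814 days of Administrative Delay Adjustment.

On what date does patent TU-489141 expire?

Base term: filing date + 25 years → 20 July 2033.
Opposition Stay Credit: +555 days → 26 January 2035.
Administrative Delay Adjustment: +814 days → 19 April 2037.

2037-04-19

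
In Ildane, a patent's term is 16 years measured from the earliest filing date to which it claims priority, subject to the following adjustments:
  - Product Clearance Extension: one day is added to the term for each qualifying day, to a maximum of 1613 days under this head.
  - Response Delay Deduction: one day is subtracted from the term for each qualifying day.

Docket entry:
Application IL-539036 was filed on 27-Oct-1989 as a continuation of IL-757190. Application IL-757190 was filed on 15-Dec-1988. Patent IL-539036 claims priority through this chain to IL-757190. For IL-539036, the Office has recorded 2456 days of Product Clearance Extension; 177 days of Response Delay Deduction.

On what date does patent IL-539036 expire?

Earliest priority filing: 15 December 1988.
Base term: 15 December 1988 + 16 years → 15 December 2004.
Product Clearance Extension: 2456 days claimed exceeds the 1613-day cap, so +1613 days → 16 May 2009.
Response Delay Deduction: −177 days → 20 November 2008.

November 20, 2008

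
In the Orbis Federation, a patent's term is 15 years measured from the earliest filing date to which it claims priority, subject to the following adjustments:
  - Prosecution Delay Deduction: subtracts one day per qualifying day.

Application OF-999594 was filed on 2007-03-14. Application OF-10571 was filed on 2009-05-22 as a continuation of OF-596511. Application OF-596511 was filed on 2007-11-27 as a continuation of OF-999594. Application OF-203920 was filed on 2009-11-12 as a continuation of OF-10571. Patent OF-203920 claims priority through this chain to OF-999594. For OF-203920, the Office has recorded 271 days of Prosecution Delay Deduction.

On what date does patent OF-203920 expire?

2021-06-16

Earliest priority filing: 14 March 2007.
Base term: 14 March 2007 + 15 years → 14 March 2022.
Prosecution Delay Deduction: −271 days → 16 June 2021.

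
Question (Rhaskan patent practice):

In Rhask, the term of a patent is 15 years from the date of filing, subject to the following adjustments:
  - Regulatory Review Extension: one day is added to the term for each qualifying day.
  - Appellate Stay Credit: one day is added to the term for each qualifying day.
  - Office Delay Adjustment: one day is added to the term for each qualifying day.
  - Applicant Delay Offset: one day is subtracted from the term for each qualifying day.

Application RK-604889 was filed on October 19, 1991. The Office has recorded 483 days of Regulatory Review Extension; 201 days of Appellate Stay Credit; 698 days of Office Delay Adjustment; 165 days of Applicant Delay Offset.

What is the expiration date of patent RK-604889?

2010-02-17

Base term: filing date + 15 years → 19 October 2006.
Regulatory Review Extension: +483 days → 14 February 2008.
Appellate Stay Credit: +201 days → 2 September 2008.
Office Delay Adjustment: +698 days → 1 August 2010.
Applicant Delay Offset: −165 days → 17 February 2010.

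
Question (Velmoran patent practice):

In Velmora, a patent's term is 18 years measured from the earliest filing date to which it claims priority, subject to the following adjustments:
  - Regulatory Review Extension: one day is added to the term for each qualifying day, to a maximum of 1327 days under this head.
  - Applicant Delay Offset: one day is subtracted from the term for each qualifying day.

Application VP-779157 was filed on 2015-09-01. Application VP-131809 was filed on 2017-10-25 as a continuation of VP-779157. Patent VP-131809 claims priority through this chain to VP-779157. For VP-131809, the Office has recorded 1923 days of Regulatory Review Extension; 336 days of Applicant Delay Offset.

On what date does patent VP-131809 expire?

Earliest priority filing: 1 September 2015.
Base term: 1 September 2015 + 18 years → 1 September 2033.
Regulatory Review Extension: 1923 days claimed exceeds the 1327-day cap, so +1327 days → 20 April 2037.
Applicant Delay Offset: −336 days → 19 May 2036.

May 19, 2036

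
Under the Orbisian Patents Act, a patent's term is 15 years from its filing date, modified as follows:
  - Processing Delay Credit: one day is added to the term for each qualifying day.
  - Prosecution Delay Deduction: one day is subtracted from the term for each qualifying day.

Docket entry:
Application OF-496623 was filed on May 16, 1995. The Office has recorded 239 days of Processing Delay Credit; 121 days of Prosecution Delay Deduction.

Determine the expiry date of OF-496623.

Base term: filing date + 15 years → 16 May 2010.
Processing Delay Credit: +239 days → 10 January 2011.
Prosecution Delay Deduction: −121 days → 11 September 2010.

2010-09-11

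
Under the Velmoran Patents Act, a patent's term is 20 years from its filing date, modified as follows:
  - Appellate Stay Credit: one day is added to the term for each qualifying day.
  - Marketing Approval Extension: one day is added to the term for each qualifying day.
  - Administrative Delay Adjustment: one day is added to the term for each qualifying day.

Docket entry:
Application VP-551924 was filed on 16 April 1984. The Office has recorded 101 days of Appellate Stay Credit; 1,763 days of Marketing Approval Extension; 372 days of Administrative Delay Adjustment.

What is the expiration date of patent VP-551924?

May 31, 2010

Base term: filing date + 20 years → 16 April 2004.
Appellate Stay Credit: +101 days → 26 July 2004.
Marketing Approval Extension: +1763 days → 24 May 2009.
Administrative Delay Adjustment: +372 days → 31 May 2010.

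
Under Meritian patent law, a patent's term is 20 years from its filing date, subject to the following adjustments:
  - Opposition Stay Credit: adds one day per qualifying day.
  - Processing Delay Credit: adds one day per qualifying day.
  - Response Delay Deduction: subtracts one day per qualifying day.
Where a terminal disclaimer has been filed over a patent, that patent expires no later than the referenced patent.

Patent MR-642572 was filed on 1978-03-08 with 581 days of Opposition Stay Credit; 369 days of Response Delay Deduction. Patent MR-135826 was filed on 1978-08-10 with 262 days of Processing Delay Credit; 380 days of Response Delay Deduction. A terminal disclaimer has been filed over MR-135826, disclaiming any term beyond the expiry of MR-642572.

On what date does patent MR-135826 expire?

1998-04-14

Natural term of MR-135826:
  Base: filing + 20 years → 10 August 1998.
  Processing Delay Credit: +262 days → 29 April 1999.
  Response Delay Deduction: −380 days → 14 April 1998.
Expiry of referenced patent MR-642572:
  Base: filing + 20 years → 8 March 1998.
  Opposition Stay Credit: +581 days → 10 October 1999.
  Response Delay Deduction: −369 days → 6 October 1998.
Terminal disclaimer: MR-135826 expires on the earlier of 14 April 1998 and 6 October 1998.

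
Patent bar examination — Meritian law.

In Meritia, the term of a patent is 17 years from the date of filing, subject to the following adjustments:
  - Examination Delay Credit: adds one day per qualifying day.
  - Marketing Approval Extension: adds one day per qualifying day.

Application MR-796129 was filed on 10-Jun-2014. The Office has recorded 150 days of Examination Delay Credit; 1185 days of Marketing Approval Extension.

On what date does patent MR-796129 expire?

2035-02-04

Base term: filing date + 17 years → 10 June 2031.
Examination Delay Credit: +150 days → 7 November 2031.
Marketing Approval Extension: +1185 days → 4 February 2035.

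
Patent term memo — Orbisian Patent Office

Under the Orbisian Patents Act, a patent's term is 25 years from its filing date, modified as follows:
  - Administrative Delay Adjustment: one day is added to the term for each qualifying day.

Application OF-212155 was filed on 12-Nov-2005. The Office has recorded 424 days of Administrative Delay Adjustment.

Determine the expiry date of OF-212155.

2032-01-10

Base term: filing date + 25 years → 12 November 2030.
Administrative Delay Adjustment: +424 days → 10 January 2032.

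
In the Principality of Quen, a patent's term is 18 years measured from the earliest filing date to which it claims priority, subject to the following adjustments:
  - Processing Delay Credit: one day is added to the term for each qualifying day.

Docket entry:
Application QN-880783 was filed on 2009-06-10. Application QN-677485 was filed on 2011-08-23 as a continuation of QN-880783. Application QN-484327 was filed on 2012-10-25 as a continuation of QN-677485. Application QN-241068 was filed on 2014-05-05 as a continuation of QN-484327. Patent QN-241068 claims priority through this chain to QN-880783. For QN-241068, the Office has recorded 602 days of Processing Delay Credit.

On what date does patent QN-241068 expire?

2029-02-01

Earliest priority filing: 10 June 2009.
Base term: 10 June 2009 + 18 years → 10 June 2027.
Processing Delay Credit: +602 days → 1 February 2029.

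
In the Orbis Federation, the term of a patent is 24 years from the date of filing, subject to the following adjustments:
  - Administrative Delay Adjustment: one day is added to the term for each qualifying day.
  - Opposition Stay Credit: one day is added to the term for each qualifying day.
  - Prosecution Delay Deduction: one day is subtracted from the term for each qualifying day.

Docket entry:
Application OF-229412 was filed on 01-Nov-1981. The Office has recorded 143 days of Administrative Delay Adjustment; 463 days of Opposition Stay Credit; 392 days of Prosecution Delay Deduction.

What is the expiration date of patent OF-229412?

June 3, 2006

Base term: filing date + 24 years → 1 November 2005.
Administrative Delay Adjustment: +143 days → 24 March 2006.
Opposition Stay Credit: +463 days → 30 June 2007.
Prosecution Delay Deduction: −392 days → 3 June 2006.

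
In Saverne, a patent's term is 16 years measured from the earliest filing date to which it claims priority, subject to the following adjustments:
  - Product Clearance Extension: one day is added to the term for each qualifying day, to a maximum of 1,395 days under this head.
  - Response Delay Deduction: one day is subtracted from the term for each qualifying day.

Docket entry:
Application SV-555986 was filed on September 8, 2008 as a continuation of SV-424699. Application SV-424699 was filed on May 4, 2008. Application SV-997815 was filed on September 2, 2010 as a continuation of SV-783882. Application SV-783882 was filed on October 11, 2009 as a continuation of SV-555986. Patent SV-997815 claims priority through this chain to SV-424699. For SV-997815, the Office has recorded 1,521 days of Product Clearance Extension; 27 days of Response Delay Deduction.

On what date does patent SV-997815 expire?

February 1, 2028

Earliest priority filing: 4 May 2008.
Base term: 4 May 2008 + 16 years → 4 May 2024.
Product Clearance Extension: 1521 days claimed exceeds the 1395-day cap, so +1395 days → 28 February 2028.
Response Delay Deduction: −27 days → 1 February 2028.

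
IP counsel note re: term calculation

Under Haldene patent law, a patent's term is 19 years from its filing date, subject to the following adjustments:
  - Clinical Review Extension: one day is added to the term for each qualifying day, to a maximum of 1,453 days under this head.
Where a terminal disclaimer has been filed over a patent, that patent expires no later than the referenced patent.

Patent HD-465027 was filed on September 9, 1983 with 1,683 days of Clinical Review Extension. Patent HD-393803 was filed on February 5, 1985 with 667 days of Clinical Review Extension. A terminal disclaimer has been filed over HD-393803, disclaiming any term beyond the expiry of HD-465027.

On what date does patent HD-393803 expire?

December 3, 2005

Natural term of HD-393803:
  Base: filing + 19 years → 5 February 2004.
  Clinical Review Extension: 667 days (within the 1453-day cap) → +667 days → 3 December 2005.
Expiry of referenced patent HD-465027:
  Base: filing + 19 years → 9 September 2002.
  Clinical Review Extension: 1683 days claimed exceeds the 1453-day cap, so +1453 days → 1 September 2006.
Terminal disclaimer: HD-393803 expires on the earlier of 3 December 2005 and 1 September 2006.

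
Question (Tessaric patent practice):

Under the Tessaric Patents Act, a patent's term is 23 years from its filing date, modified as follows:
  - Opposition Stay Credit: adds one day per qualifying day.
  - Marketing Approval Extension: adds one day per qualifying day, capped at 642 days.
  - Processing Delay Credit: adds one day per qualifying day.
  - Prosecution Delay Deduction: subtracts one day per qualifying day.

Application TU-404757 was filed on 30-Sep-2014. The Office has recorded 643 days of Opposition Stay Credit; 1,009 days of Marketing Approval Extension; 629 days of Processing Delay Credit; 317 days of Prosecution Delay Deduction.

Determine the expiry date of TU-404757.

2042-02-13

Base term: filing date + 23 years → 30 September 2037.
Opposition Stay Credit: +643 days → 5 July 2039.
Marketing Approval Extension: 1009 days claimed exceeds the 642-day cap, so +642 days → 7 April 2041.
Processing Delay Credit: +629 days → 27 December 2042.
Prosecution Delay Deduction: −317 days → 13 February 2042.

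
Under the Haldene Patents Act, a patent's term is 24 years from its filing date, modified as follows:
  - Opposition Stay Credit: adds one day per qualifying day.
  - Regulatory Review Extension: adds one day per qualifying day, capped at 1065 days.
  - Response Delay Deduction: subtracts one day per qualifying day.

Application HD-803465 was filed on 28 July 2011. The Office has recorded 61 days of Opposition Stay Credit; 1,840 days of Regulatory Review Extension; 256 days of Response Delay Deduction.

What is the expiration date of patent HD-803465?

Base term: filing date + 24 years → 28 July 2035.
Opposition Stay Credit: +61 days → 27 September 2035.
Regulatory Review Extension: 1840 days claimed exceeds the 1065-day cap, so +1065 days → 27 August 2038.
Response Delay Deduction: −256 days → 14 December 2037.

December 14, 2037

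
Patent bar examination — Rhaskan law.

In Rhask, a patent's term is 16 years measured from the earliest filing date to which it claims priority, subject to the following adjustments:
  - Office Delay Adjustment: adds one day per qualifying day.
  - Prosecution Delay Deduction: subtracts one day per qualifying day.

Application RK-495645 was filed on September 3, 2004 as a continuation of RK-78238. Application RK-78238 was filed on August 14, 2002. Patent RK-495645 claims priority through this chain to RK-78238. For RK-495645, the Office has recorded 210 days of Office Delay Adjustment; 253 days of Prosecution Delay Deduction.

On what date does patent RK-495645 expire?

Earliest priority filing: 14 August 2002.
Base term: 14 August 2002 + 16 years → 14 August 2018.
Office Delay Adjustment: +210 days → 12 March 2019.
Prosecution Delay Deduction: −253 days → 2 July 2018.

2018-07-02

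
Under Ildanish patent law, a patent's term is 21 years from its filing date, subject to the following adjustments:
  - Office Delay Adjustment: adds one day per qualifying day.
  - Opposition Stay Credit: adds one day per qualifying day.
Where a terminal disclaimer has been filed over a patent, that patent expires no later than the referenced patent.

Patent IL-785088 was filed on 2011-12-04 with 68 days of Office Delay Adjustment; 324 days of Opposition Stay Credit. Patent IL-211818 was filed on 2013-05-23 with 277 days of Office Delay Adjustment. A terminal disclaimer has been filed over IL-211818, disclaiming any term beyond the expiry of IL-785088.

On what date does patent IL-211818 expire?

December 31, 2033

Natural term of IL-211818:
  Base: filing + 21 years → 23 May 2034.
  Office Delay Adjustment: +277 days → 24 February 2035.
Expiry of referenced patent IL-785088:
  Base: filing + 21 years → 4 December 2032.
  Office Delay Adjustment: +68 days → 10 February 2033.
  Opposition Stay Credit: +324 days → 31 December 2033.
Terminal disclaimer: IL-211818 expires on the earlier of 24 February 2035 and 31 December 2033.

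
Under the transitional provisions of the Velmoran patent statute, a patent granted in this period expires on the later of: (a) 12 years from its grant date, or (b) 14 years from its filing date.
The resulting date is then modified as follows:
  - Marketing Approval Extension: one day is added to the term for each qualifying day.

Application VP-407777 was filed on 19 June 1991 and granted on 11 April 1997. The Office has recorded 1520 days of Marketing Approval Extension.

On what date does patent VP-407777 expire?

(a) grant + 12 years → 11 April 2009.
(b) filing + 14 years → 19 June 2005.
Later of the two: 11 April 2009.
Marketing Approval Extension: +1520 days → 9 June 2013.

June 9, 2013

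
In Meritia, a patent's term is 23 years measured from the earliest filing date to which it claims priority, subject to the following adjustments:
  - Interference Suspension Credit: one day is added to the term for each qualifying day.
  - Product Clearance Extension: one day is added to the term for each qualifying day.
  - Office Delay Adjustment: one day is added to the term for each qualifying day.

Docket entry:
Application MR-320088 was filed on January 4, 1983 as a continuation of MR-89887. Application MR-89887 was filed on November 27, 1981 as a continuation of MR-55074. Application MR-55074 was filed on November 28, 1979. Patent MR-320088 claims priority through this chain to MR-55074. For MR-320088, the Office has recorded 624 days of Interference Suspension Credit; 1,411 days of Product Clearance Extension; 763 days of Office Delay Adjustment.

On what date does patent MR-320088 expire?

Earliest priority filing: 28 November 1979.
Base term: 28 November 1979 + 23 years → 28 November 2002.
Interference Suspension Credit: +624 days → 13 August 2004.
Product Clearance Extension: +1411 days → 24 June 2008.
Office Delay Adjustment: +763 days → 27 July 2010.

2010-07-27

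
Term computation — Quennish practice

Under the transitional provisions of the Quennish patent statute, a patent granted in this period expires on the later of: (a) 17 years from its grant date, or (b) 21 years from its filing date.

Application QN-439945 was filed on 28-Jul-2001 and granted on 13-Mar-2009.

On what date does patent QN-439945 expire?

(a) grant + 17 years → 13 March 2026.
(b) filing + 21 years → 28 July 2022.
Later of the two: 13 March 2026.

March 13, 2026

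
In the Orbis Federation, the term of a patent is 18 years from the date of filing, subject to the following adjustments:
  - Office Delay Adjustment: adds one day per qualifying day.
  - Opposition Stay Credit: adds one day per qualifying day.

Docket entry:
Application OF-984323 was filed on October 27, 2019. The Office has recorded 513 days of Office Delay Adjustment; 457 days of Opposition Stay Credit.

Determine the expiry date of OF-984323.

2040-06-23

Base term: filing date + 18 years → 27 October 2037.
Office Delay Adjustment: +513 days → 24 March 2039.
Opposition Stay Credit: +457 days → 23 June 2040.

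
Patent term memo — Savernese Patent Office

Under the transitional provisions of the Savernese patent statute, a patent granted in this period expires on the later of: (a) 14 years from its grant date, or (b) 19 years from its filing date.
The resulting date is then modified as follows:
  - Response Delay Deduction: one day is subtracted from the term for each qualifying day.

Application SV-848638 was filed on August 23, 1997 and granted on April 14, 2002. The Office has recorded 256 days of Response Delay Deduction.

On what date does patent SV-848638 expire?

(a) grant + 14 years → 14 April 2016.
(b) filing + 19 years → 23 August 2016.
Later of the two: 23 August 2016.
Response Delay Deduction: −256 days → 11 December 2015.

December 11, 2015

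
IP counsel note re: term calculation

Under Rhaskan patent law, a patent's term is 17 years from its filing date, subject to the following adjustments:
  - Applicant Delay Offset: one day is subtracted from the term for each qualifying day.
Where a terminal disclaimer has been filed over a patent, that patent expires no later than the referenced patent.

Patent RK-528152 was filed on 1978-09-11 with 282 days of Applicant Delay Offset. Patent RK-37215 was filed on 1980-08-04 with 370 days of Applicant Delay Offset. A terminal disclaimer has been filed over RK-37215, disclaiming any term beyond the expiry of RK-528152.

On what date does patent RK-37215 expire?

December 3, 1994

Natural term of RK-37215:
  Base: filing + 17 years → 4 August 1997.
  Applicant Delay Offset: −370 days → 30 July 1996.
Expiry of referenced patent RK-528152:
  Base: filing + 17 years → 11 September 1995.
  Applicant Delay Offset: −282 days → 3 December 1994.
Terminal disclaimer: RK-37215 expires on the earlier of 30 July 1996 and 3 December 1994.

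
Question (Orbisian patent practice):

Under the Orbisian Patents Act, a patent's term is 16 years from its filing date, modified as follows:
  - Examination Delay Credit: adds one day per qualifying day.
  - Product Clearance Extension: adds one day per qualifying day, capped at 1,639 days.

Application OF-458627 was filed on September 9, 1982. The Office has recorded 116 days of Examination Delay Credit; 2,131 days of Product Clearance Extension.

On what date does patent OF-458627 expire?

June 30, 2003

Base term: filing date + 16 years → 9 September 1998.
Examination Delay Credit: +116 days → 3 January 1999.
Product Clearance Extension: 2131 days claimed exceeds the 1639-day cap, so +1639 days → 30 June 2003.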